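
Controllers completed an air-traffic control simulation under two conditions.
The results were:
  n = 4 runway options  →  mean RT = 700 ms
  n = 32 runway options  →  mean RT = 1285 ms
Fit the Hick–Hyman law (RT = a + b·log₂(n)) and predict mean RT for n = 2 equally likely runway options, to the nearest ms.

With log₂ n on the abscissa the relation is linear; from the two conditions:
  b = (1285 − 700) / (log₂ 32 − log₂ 4) = 585 / (5 − 2) = 195 ms/bit
  a = 700 − 195 × 2 = 310 ms
Then RT(2) = 310 + 195 × log₂ 2 = 310 + 195 × 1 ≈ 505.000 ms.

505 ms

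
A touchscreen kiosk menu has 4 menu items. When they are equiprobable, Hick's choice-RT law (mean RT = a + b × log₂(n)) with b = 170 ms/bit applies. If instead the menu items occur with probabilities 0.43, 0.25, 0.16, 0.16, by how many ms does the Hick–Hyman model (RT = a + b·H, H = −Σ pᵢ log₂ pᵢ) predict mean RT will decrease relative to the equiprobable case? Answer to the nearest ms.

22 ms

Equiprobable entropy H₀ = log₂ 4 = 2.0000 bits.
Skewed entropy H = −Σ pᵢ log₂ pᵢ = 1.8696 bits.
ΔRT = b·(H₀ − H) = 170 × 0.1304 = 22.17 ms.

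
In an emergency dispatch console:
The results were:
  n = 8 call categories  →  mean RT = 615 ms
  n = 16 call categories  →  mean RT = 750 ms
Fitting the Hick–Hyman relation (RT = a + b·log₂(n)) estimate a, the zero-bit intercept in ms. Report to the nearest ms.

b = (RT₂ − RT₁)/(log₂ n₂ − log₂ n₁) = (750 − 615)/(4 − 3) = 135 ms/bit.
Intercept: a = 615 − 135·log₂(8) = 210.000 ms.

210 ms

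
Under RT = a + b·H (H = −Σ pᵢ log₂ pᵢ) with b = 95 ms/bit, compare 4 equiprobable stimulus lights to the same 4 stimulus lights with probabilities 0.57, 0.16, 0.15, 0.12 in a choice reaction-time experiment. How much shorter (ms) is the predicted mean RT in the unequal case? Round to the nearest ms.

The RT saving is b·ΔH. Equiprobable H₀ = log₂(4) = 2.0000 bits; with the given probabilities H = 1.6629 bits.
b·(H₀ − H) = 95 × (2.0000 − 1.6629) = 32.03 ms.

32 ms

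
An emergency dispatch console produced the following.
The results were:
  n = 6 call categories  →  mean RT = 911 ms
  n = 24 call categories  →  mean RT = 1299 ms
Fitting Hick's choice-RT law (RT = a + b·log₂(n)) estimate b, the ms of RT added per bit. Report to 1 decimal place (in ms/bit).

194.0 ms/bit

Slope: b = (1299 − 911) / (log₂ 24 − log₂ 6) = 388/2.0000 = 194.000 ms/bit.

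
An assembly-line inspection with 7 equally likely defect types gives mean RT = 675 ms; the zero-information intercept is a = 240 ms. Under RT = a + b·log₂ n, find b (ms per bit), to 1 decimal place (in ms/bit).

log₂(7) = 2.8074 bits.
b = (RT − a)/log₂ n = (675 − 240) / 2.8074 = 154.950 ms/bit.

155.0 ms/bit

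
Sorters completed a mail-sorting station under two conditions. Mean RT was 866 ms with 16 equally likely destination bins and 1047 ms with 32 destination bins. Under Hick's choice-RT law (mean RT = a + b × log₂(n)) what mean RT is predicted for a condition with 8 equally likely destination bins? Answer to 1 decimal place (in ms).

With log₂ n on the abscissa the relation is linear; from the two conditions:
  b = (1047 − 866) / (log₂ 32 − log₂ 16) = 181 / (5 − 4) = 181.000 ms/bit
  a = 866 − 181.000 × 4 = 142.000 ms
Then RT(8) = 142.000 + 181.000 × log₂ 8 = 142.000 + 181.000 × 3 ≈ 685.000 ms.

685.0 ms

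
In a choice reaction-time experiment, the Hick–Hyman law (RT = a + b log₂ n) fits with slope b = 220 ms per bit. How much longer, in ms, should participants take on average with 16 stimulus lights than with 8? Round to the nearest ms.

The intercept a cancels: ΔRT = b·(log₂ n₂ − log₂ n₁) = b·log₂(n₂/n₁).
log₂(16) − log₂(8) = log₂(16/8) = log₂(2) = 1.
ΔRT = 220 × 1.0000 = 220.000 ms.

220 ms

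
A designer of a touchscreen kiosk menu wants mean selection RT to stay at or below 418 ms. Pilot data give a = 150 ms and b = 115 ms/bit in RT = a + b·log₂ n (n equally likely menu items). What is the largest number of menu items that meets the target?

5

115·log₂ n ≤ 418 − 150 = 268, giving log₂ n ≤ 2.3304 and n ≤ 5.030. The largest whole number is 5.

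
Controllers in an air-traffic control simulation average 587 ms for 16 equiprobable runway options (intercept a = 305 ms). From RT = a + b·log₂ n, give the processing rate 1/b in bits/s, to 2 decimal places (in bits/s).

b = (587 − 305)/log₂ 16 = 282/4 = 70.500 ms per bit = 0.07050 s/bit; the reciprocal is 14.184 bits/s.

14.18 bits/s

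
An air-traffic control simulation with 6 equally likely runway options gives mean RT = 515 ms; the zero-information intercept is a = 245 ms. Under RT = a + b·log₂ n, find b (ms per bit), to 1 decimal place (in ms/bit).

b = (515 − 245) / log₂(6) = 270 / 2.5850 = 104.450 ms/bit.

104.5 ms/bit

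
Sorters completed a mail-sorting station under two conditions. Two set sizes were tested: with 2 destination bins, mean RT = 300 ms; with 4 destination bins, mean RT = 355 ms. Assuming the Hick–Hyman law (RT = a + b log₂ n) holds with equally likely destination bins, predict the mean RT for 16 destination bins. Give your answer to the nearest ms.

465 ms

RT is linear in log₂ n, so two points fix the line:
  b = (355 − 300) / (log₂ 4 − log₂ 2) = 55 / (2 − 1) = 55 ms/bit
  a = 300 − 55 × 1 = 245 ms
Then RT(16) = 245 + 55 × log₂ 16 = 245 + 55 × 4 ≈ 465.000 ms.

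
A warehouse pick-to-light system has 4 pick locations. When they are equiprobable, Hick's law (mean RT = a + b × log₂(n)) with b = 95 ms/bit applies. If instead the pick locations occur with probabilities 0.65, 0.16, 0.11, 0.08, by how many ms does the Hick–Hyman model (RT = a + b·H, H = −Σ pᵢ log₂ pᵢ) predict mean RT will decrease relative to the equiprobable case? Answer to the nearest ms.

50 ms

Equiprobable entropy H₀ = log₂ 4 = 2.0000 bits.
Skewed entropy H = −Σ pᵢ log₂ pᵢ = 1.4688 bits.
ΔRT = b·(H₀ − H) = 95 × 0.5312 = 50.47 ms.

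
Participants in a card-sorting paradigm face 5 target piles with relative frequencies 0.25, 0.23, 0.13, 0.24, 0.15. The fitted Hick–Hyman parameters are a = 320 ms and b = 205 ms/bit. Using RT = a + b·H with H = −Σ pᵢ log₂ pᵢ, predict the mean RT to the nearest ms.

786 ms

H = 0.25·log₂(1/0.25) + 0.23·log₂(1/0.23) + 0.13·log₂(1/0.13) + 0.24·log₂(1/0.24) + 0.15·log₂(1/0.15) = 2.2750 bits.
RT = 320 + 205 × 2.2750 = 786.37 ms.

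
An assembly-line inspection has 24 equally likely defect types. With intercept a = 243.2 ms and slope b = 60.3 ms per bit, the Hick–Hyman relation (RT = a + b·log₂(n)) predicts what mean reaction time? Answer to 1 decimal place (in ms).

log₂(24) = 4.5850 bits, so RT = 243.2 + 60.3 × 4.5850 ≈ 519.673 ms.

519.7 ms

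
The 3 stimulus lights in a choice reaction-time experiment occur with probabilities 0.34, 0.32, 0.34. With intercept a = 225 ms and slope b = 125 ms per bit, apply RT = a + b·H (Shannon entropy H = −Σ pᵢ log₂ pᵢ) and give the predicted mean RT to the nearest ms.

423 ms

H = 0.34·log₂(1/0.34) + 0.32·log₂(1/0.32) + 0.34·log₂(1/0.34) = 1.5844 bits.
RT = 225 + 125 × 1.5844 = 423.05 ms.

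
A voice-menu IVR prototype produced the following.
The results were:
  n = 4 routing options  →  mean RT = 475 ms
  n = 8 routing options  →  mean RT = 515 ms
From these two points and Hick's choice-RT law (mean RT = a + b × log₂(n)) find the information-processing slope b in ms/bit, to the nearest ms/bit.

b = (RT₂ − RT₁)/(log₂ n₂ − log₂ n₁) = (515 − 475)/(3 − 2) = 40 ms/bit.

40 ms/bit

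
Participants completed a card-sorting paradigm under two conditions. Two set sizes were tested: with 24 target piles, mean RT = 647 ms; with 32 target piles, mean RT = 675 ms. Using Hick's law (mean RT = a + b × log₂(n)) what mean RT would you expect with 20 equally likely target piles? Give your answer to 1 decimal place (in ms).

629.3 ms

Solve the two-equation system in a and b:
  b = (675 − 647) / (log₂ 32 − log₂ 24) = 28 / (5 − 4.5850) = 67.464 ms/bit
  a = 647 − 67.464 × 4.5850 = 337.681 ms
Then RT(20) = 337.681 + 67.464 × log₂ 20 = 337.681 + 67.464 × 4.3219 ≈ 629.255 ms.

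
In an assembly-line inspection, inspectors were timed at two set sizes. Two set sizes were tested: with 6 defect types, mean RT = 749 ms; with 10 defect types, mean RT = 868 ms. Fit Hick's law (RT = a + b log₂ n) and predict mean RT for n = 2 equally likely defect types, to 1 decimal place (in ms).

493.1 ms

Fit slope and intercept:
  b = (868 − 749) / (log₂ 10 − log₂ 6) = 119 / (3.3219 − 2.5850) = 161.473 ms/bit
  a = 749 − 161.473 × 2.5850 = 331.599 ms
Then RT(2) = 331.599 + 161.473 × log₂ 2 = 331.599 + 161.473 × 1 ≈ 493.071 ms.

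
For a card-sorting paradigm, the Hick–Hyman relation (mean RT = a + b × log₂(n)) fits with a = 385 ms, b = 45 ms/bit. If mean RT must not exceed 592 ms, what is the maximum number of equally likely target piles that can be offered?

45·log₂ n ≤ 592 − 385 = 207, giving log₂ n ≤ 4.6000 and n ≤ 24.251. The largest whole number is 24.

24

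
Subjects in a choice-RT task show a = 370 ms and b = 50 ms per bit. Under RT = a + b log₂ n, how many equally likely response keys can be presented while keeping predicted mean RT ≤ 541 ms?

Information budget: (541 − 370)/50 = 3.4200 bits, so n ≤ 2^3.4200 = 10.703 → at most 10.

10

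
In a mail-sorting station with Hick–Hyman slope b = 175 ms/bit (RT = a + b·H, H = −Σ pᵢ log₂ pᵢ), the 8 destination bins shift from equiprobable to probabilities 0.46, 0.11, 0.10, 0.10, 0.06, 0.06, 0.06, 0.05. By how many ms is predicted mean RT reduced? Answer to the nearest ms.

92 ms

Equiprobable entropy H₀ = log₂ 8 = 3.0000 bits.
Skewed entropy H = −Σ pᵢ log₂ pᵢ = 2.4767 bits.
ΔRT = b·(H₀ − H) = 175 × 0.5233 = 91.58 ms.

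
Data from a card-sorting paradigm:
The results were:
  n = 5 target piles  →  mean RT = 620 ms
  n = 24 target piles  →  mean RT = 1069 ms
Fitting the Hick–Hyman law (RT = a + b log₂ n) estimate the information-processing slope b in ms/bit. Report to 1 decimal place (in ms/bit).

198.4 ms/bit

Slope: b = (1069 − 620) / (log₂ 24 − log₂ 5) = 449/2.2630 = 198.406 ms/bit.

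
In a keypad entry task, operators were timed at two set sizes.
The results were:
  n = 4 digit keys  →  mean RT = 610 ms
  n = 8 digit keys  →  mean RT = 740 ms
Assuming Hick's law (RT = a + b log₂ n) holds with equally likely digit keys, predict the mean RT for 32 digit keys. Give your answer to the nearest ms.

1000 ms

With log₂ n on the abscissa the relation is linear; from the two conditions:
  b = (740 − 610) / (log₂ 8 − log₂ 4) = 130 / (3 − 2) = 130 ms/bit
  a = 610 − 130 × 2 = 350 ms
Then RT(32) = 350 + 130 × log₂ 32 = 350 + 130 × 5 ≈ 1000.000 ms.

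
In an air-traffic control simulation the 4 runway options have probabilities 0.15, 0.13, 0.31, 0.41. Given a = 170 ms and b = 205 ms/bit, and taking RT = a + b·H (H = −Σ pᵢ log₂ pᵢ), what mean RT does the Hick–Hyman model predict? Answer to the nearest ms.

548 ms

Entropy contributions −pᵢ log₂ pᵢ: 0.4105, 0.3826, 0.5238, 0.5274; sum H = 1.8444 bits.
RT = a + bH = 170 + 205·1.8444 = 548.10 ms.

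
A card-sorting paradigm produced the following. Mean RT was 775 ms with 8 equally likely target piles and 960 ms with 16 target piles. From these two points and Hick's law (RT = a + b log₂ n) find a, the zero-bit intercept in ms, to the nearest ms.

220 ms

The slope on a log₂ axis is (960 − 775) / (4 − 3) = 185 ms/bit.
Intercept: a = 775 − 185·log₂(8) = 220.000 ms.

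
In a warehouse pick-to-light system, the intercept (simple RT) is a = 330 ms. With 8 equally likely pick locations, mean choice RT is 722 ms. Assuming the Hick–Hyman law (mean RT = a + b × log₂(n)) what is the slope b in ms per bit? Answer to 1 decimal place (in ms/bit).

130.7 ms/bit

log₂(8) = 3 bits.
b = (RT − a)/log₂ n = (722 − 330) / 3 = 130.667 ms/bit.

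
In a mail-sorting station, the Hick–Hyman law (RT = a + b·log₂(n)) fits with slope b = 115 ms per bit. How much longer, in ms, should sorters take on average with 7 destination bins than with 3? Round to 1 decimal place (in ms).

The intercept a cancels: ΔRT = b·(log₂ n₂ − log₂ n₁) = b·log₂(n₂/n₁).
log₂(7) − log₂(3) = 2.8074 − 1.5850 = 1.2224.
ΔRT = 115 × 1.2224 = 140.575 ms.

140.6 ms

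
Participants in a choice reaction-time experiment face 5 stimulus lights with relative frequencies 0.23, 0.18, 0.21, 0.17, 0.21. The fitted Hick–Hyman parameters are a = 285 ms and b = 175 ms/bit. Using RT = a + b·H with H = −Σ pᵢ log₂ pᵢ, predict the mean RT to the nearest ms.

Entropy contributions −pᵢ log₂ pᵢ: 0.4877, 0.4453, 0.4728, 0.4346, 0.4728; sum H = 2.3132 bits.
RT = a + bH = 285 + 175·2.3132 = 689.81 ms.

690 ms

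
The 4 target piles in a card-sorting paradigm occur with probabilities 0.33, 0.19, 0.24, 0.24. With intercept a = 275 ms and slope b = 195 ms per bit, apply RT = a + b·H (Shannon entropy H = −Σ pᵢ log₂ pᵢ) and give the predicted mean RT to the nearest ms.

Entropy contributions −pᵢ log₂ pᵢ: 0.5278, 0.4552, 0.4941, 0.4941; sum H = 1.9713 bits.
RT = a + bH = 275 + 195·1.9713 = 659.41 ms.

659 ms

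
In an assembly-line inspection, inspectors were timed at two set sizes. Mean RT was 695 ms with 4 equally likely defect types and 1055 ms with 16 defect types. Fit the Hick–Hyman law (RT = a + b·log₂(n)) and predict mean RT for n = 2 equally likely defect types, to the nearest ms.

515 ms

With log₂ n on the abscissa the relation is linear; from the two conditions:
  b = (1055 − 695) / (log₂ 16 − log₂ 4) = 360 / (4 − 2) = 180 ms/bit
  a = 695 − 180 × 2 = 335 ms
Then RT(2) = 335 + 180 × log₂ 2 = 335 + 180 × 1 ≈ 515.000 ms.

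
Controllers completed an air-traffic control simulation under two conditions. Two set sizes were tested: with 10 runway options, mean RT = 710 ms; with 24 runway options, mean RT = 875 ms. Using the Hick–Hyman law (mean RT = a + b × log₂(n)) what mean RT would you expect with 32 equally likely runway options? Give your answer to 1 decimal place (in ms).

With log₂ n on the abscissa the relation is linear; from the two conditions:
  b = (875 − 710) / (log₂ 24 − log₂ 10) = 165 / (4.5850 − 3.3219) = 130.638 ms/bit
  a = 710 − 130.638 × 3.3219 = 276.031 ms
Then RT(32) = 276.031 + 130.638 × log₂ 32 = 276.031 + 130.638 × 5 ≈ 929.220 ms.

929.2 ms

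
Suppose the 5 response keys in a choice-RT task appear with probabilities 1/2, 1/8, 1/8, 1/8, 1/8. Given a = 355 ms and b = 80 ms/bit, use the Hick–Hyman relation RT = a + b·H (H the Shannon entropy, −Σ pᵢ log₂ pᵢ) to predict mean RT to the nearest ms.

515 ms

H = −Σ pᵢ log₂ pᵢ = 0.5·1 + 0.125·3 + 0.125·3 + 0.125·3 + 0.125·3 = 2.000 bits.
RT = 355 + 80 × 2.000 = 515.00 ms.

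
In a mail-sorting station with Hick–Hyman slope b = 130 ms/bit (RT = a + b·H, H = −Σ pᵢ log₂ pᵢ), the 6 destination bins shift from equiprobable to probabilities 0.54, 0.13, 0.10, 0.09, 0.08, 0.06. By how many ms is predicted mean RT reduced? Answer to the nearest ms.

The RT saving is b·ΔH. Equiprobable H₀ = log₂(6) = 2.5850 bits; with the given probabilities H = 2.0426 bits.
b·(H₀ − H) = 130 × (2.5850 − 2.0426) = 70.51 ms.

71 ms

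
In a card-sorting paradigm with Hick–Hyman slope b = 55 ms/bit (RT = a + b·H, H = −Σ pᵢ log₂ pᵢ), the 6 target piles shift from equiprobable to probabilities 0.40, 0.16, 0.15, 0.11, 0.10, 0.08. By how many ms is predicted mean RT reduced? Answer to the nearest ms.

14 ms

The RT saving is b·ΔH. Equiprobable H₀ = log₂(6) = 2.5850 bits; with the given probabilities H = 2.3363 bits.
b·(H₀ − H) = 55 × (2.5850 − 2.3363) = 13.68 ms.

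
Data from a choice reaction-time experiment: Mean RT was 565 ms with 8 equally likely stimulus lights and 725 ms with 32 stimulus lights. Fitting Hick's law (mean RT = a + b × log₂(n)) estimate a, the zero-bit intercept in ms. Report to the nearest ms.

The slope on a log₂ axis is (725 − 565) / (5 − 3) = 80 ms/bit.
a = RT₁ − b·log₂ n₁ = 565 − 80 × 3 = 325.000 ms.

325 ms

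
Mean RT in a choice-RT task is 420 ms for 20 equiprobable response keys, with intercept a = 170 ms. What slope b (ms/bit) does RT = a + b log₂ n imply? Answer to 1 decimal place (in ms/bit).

b = (420 − 170) / log₂(20) = 250 / 4.3219 = 57.845 ms/bit.

57.8 ms/bit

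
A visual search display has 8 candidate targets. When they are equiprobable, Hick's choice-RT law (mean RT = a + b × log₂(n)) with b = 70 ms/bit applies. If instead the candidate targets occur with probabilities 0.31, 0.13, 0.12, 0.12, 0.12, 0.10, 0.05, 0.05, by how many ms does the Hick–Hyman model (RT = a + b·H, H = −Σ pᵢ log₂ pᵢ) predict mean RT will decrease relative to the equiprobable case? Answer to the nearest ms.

16 ms

The RT saving is b·ΔH. Equiprobable H₀ = log₂(8) = 3.0000 bits; with the given probabilities H = 2.7720 bits.
b·(H₀ − H) = 70 × (3.0000 − 2.7720) = 15.96 ms.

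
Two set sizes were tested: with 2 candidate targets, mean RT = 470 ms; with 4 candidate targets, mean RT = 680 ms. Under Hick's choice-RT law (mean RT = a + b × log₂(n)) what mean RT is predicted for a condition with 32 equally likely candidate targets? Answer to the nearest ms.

RT is linear in log₂ n, so two points fix the line:
  b = (680 − 470) / (log₂ 4 − log₂ 2) = 210 / (2 − 1) = 210 ms/bit
  a = 470 − 210 × 1 = 260 ms
Then RT(32) = 260 + 210 × log₂ 32 = 260 + 210 × 5 ≈ 1310.000 ms.

1310 ms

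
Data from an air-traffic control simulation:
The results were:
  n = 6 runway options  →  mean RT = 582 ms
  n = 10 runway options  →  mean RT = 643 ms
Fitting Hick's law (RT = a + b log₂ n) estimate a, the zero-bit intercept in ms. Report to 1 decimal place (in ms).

368.0 ms

Slope: b = (643 − 582) / (log₂ 10 − log₂ 6) = 61/0.7370 = 82.772 ms/bit.
Intercept: a = 582 − 82.772·log₂(6) = 368.038 ms.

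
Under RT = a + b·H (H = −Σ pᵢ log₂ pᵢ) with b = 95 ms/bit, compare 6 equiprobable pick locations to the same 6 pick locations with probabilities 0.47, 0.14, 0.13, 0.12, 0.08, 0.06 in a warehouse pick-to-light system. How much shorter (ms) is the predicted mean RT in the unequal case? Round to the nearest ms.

37 ms

Equiprobable entropy H₀ = log₂ 6 = 2.5850 bits.
Skewed entropy H = −Σ pᵢ log₂ pᵢ = 2.1938 bits.
ΔRT = b·(H₀ − H) = 95 × 0.3911 = 37.16 ms.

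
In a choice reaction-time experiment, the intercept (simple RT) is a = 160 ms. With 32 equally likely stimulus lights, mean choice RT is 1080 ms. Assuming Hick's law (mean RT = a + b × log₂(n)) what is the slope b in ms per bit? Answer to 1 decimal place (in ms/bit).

184.0 ms/bit

32 alternatives carry log₂ 32 = 5 bits; the choice cost is 1080 − 160 = 920 ms, so b = 920/5 = 184.000 ms/bit.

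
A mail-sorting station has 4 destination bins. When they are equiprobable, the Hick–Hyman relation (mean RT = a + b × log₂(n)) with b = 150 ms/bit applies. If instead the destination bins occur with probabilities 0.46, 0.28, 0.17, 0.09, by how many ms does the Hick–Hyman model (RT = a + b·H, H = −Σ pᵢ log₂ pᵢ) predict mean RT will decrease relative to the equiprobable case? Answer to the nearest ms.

33 ms

Equiprobable entropy H₀ = log₂ 4 = 2.0000 bits.
Skewed entropy H = −Σ pᵢ log₂ pᵢ = 1.7768 bits.
ΔRT = b·(H₀ − H) = 150 × 0.2232 = 33.48 ms.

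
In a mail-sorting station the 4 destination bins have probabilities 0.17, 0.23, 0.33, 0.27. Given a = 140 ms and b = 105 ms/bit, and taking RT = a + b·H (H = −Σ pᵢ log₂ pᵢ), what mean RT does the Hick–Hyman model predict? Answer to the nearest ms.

Entropy contributions −pᵢ log₂ pᵢ: 0.4346, 0.4877, 0.5278, 0.5100; sum H = 1.9601 bits.
RT = a + bH = 140 + 105·1.9601 = 345.81 ms.

346 ms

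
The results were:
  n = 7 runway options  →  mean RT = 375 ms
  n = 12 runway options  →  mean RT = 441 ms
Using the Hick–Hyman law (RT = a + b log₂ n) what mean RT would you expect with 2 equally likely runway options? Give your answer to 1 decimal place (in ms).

RT is linear in log₂ n, so two points fix the line:
  b = (441 − 375) / (log₂ 12 − log₂ 7) = 66 / (3.5850 − 2.8074) = 84.876 ms/bit
  a = 375 − 84.876 × 2.8074 = 136.724 ms
Then RT(2) = 136.724 + 84.876 × log₂ 2 = 136.724 + 84.876 × 1 ≈ 221.599 ms.

221.6 ms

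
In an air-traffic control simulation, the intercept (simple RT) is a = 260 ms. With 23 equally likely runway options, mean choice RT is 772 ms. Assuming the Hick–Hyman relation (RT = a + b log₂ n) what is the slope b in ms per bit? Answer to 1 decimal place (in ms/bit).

log₂(23) = 4.5236 bits.
b = (RT − a)/log₂ n = (772 − 260) / 4.5236 = 113.185 ms/bit.

113.2 ms/bit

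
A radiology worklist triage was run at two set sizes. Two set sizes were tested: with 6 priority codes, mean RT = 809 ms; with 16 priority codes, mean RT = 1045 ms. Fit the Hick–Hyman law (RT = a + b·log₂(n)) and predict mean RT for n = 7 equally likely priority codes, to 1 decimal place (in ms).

846.1 ms

Solve the two-equation system in a and b:
  b = (1045 − 809) / (log₂ 16 − log₂ 6) = 236 / (4 − 2.5850) = 166.780 ms/bit
  a = 809 − 166.780 × 2.5850 = 377.880 ms
Then RT(7) = 377.880 + 166.780 × log₂ 7 = 377.880 + 166.780 × 2.8074 ≈ 846.091 ms.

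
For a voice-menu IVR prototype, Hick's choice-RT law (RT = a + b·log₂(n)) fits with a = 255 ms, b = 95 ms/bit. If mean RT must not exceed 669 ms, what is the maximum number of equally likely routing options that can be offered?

20

Information budget: (669 − 255)/95 = 4.3579 bits, so n ≤ 2^4.3579 = 20.505 → at most 20.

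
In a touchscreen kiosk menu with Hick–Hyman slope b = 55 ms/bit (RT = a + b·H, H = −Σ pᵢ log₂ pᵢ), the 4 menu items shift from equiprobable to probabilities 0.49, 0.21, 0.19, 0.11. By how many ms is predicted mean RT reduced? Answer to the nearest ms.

12 ms

The RT saving is b·ΔH. Equiprobable H₀ = log₂(4) = 2.0000 bits; with the given probabilities H = 1.7826 bits.
b·(H₀ − H) = 55 × (2.0000 − 1.7826) = 11.96 ms.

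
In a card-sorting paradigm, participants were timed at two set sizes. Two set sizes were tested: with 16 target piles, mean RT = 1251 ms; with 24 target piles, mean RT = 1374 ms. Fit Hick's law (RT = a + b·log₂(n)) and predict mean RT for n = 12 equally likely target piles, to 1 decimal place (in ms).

1163.7 ms

RT is linear in log₂ n, so two points fix the line:
  b = (1374 − 1251) / (log₂ 24 − log₂ 16) = 123 / (4.5850 − 4) = 210.270 ms/bit
  a = 1251 − 210.270 × 4 = 409.920 ms
Then RT(12) = 409.920 + 210.270 × log₂ 12 = 409.920 + 210.270 × 3.5850 ≈ 1163.730 ms.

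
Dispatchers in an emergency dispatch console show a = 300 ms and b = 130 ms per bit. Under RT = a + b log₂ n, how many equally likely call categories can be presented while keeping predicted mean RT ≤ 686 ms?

130·log₂ n ≤ 686 − 300 = 386, giving log₂ n ≤ 2.9692 and n ≤ 7.831. The largest whole number is 7.

7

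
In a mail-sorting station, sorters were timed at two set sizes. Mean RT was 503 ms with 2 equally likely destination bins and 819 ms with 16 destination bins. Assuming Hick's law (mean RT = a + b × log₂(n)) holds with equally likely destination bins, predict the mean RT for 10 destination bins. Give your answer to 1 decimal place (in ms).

With log₂ n on the abscissa the relation is linear; from the two conditions:
  b = (819 − 503) / (log₂ 16 − log₂ 2) = 316 / (4 − 1) = 105.333 ms/bit
  a = 503 − 105.333 × 1 = 397.667 ms
Then RT(10) = 397.667 + 105.333 × log₂ 10 = 397.667 + 105.333 × 3.3219 ≈ 747.576 ms.

747.6 ms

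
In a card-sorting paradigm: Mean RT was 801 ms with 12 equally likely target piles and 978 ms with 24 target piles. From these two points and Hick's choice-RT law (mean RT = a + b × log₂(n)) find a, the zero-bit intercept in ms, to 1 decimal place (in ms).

166.5 ms

Slope: b = (978 − 801) / (log₂ 24 − log₂ 12) = 177/1.0000 = 177.000 ms/bit.
a = RT₁ − b·log₂ n₁ = 801 − 177.000 × 3.5850 = 166.462 ms.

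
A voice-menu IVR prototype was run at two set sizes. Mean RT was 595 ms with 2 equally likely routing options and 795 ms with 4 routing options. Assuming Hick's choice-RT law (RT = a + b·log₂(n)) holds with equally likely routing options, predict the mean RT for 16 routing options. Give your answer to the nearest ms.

Fit slope and intercept:
  b = (795 − 595) / (log₂ 4 − log₂ 2) = 200 / (2 − 1) = 200 ms/bit
  a = 595 − 200 × 1 = 395 ms
Then RT(16) = 395 + 200 × log₂ 16 = 395 + 200 × 4 ≈ 1195.000 ms.

1195 ms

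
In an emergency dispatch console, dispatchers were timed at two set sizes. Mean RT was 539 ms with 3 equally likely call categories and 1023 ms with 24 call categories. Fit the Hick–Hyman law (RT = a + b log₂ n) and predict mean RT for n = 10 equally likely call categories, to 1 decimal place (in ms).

Fit slope and intercept:
  b = (1023 − 539) / (log₂ 24 − log₂ 3) = 484 / (4.5850 − 1.5850) = 161.333 ms/bit
  a = 539 − 161.333 × 1.5850 = 283.293 ms
Then RT(10) = 283.293 + 161.333 × log₂ 10 = 283.293 + 161.333 × 3.3219 ≈ 819.230 ms.

819.2 ms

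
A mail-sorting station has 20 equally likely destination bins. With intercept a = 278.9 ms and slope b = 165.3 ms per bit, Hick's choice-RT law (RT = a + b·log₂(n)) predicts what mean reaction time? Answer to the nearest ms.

993 ms

log₂(20) = 4.3219 bits, so RT = 278.9 + 165.3 × 4.3219 ≈ 993.315 ms.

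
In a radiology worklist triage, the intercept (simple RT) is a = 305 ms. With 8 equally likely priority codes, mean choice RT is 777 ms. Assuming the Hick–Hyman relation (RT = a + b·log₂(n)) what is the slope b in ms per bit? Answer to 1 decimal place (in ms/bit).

157.3 ms/bit

8 alternatives carry log₂ 8 = 3 bits; the choice cost is 777 − 305 = 472 ms, so b = 472/3 = 157.333 ms/bit.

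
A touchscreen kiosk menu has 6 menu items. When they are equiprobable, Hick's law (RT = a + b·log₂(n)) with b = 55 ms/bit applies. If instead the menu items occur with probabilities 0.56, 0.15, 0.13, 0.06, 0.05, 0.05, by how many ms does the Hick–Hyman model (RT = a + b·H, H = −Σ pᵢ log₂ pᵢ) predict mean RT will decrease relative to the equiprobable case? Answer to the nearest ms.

Equiprobable entropy H₀ = log₂ 6 = 2.5850 bits.
Skewed entropy H = −Σ pᵢ log₂ pᵢ = 1.9374 bits.
ΔRT = b·(H₀ − H) = 55 × 0.6476 = 35.62 ms.

36 ms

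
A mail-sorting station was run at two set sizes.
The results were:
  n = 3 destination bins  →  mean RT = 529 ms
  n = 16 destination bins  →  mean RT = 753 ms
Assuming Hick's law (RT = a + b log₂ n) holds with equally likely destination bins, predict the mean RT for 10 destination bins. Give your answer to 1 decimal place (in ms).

690.1 ms

Solve the two-equation system in a and b:
  b = (753 − 529) / (log₂ 16 − log₂ 3) = 224 / (4 − 1.5850) = 92.752 ms/bit
  a = 529 − 92.752 × 1.5850 = 381.991 ms
Then RT(10) = 381.991 + 92.752 × log₂ 10 = 381.991 + 92.752 × 3.3219 ≈ 690.107 ms.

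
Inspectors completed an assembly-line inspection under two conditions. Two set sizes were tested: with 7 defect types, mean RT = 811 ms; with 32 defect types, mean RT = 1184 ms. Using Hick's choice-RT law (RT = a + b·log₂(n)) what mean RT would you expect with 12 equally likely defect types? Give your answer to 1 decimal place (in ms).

With log₂ n on the abscissa the relation is linear; from the two conditions:
  b = (1184 − 811) / (log₂ 32 − log₂ 7) = 373 / (5 − 2.8074) = 170.114 ms/bit
  a = 811 − 170.114 × 2.8074 = 333.429 ms
Then RT(12) = 333.429 + 170.114 × log₂ 12 = 333.429 + 170.114 × 3.5850 ≈ 943.282 ms.

943.3 ms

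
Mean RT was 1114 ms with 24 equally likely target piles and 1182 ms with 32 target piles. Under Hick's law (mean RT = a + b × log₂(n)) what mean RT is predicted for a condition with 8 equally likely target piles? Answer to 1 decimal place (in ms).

854.3 ms

RT is linear in log₂ n, so two points fix the line:
  b = (1182 − 1114) / (log₂ 32 − log₂ 24) = 68 / (5 − 4.5850) = 163.841 ms/bit
  a = 1114 − 163.841 × 4.5850 = 362.797 ms
Then RT(8) = 362.797 + 163.841 × log₂ 8 = 362.797 + 163.841 × 3 ≈ 854.319 ms.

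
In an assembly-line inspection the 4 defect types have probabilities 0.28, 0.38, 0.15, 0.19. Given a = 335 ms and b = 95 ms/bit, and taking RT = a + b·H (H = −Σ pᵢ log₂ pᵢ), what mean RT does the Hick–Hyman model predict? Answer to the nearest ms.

H = 0.28·log₂(1/0.28) + 0.38·log₂(1/0.38) + 0.15·log₂(1/0.15) + 0.19·log₂(1/0.19) = 1.9104 bits.
RT = 335 + 95 × 1.9104 = 516.49 ms.

516 ms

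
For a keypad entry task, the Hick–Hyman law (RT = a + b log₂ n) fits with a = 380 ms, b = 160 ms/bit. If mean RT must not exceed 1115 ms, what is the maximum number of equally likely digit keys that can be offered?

Set 380 + 160·log₂ n ≤ 1115 → log₂ n ≤ (1115 − 380)/160 = 4.5938.
So n ≤ 2^4.5938 = 24.147; the largest integer n is 24.

24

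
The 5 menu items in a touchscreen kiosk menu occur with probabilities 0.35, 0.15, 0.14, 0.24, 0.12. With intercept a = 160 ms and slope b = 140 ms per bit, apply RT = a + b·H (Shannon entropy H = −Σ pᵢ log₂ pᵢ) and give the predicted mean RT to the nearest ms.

Entropy contributions −pᵢ log₂ pᵢ: 0.5301, 0.4105, 0.3971, 0.4941, 0.3671; sum H = 2.1990 bits.
RT = a + bH = 160 + 140·2.1990 = 467.85 ms.

468 ms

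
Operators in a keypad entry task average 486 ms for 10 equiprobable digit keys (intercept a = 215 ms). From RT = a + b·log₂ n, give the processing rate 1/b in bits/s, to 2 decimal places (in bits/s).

12.26 bits/s

b = (486 − 215)/log₂ 10 = 271/3.3219 = 81.579 ms per bit = 0.08158 s/bit; the reciprocal is 12.258 bits/s.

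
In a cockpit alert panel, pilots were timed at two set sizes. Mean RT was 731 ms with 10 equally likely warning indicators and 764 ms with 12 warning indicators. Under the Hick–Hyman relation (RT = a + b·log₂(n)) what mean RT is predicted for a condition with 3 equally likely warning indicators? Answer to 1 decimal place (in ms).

513.1 ms

RT is linear in log₂ n, so two points fix the line:
  b = (764 − 731) / (log₂ 12 − log₂ 10) = 33 / (3.5850 − 3.3219) = 125.459 ms/bit
  a = 731 − 125.459 × 3.3219 = 314.235 ms
Then RT(3) = 314.235 + 125.459 × log₂ 3 = 314.235 + 125.459 × 1.5850 ≈ 513.082 ms.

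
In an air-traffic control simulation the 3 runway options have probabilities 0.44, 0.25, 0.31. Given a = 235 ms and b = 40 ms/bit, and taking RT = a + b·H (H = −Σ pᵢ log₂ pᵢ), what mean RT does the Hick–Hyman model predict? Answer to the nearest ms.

297 ms

H = 0.44·log₂(1/0.44) + 0.25·log₂(1/0.25) + 0.31·log₂(1/0.31) = 1.5449 bits.
RT = 235 + 40 × 1.5449 = 296.80 ms.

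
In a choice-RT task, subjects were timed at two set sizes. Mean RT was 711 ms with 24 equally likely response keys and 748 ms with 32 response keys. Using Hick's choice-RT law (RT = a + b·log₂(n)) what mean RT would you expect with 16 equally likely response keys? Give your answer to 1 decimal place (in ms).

658.9 ms

Solve the two-equation system in a and b:
  b = (748 − 711) / (log₂ 32 − log₂ 24) = 37 / (5 − 4.5850) = 89.149 ms/bit
  a = 711 − 89.149 × 4.5850 = 302.257 ms
Then RT(16) = 302.257 + 89.149 × log₂ 16 = 302.257 + 89.149 × 4 ≈ 658.851 ms.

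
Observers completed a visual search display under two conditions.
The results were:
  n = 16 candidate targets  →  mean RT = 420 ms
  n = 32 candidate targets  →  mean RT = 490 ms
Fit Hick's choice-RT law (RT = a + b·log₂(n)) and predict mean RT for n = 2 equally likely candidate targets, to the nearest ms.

210 ms

RT is linear in log₂ n, so two points fix the line:
  b = (490 − 420) / (log₂ 32 − log₂ 16) = 70 / (5 − 4) = 70 ms/bit
  a = 420 − 70 × 4 = 140 ms
Then RT(2) = 140 + 70 × log₂ 2 = 140 + 70 × 1 ≈ 210.000 ms.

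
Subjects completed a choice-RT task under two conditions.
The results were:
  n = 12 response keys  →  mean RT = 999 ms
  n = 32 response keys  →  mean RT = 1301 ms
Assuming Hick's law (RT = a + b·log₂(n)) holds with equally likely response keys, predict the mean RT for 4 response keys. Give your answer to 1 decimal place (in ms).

Solve the two-equation system in a and b:
  b = (1301 − 999) / (log₂ 32 − log₂ 12) = 302 / (5 − 3.5850) = 213.422 ms/bit
  a = 999 − 213.422 × 3.5850 = 233.890 ms
Then RT(4) = 233.890 + 213.422 × log₂ 4 = 233.890 + 213.422 × 2 ≈ 660.734 ms.

660.7 ms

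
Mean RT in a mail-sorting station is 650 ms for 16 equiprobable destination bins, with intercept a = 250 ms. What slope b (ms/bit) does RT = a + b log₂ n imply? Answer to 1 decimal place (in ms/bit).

16 alternatives carry log₂ 16 = 4 bits; the choice cost is 650 − 250 = 400 ms, so b = 400/4 = 100.000 ms/bit.

100.0 ms/bit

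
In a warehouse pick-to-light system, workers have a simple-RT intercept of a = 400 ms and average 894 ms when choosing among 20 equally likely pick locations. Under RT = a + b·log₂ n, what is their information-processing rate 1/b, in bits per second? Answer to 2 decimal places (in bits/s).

Choice component = 894 − 400 = 494 ms over log₂(20) = 4.3219 bits.
b = 494 / 4.3219 = 114.301 ms/bit, so 1/b = 8.749 bits/s.

8.75 bits/s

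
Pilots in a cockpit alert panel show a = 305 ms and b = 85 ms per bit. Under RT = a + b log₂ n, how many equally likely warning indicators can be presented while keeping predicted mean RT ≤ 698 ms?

85·log₂ n ≤ 698 − 305 = 393, giving log₂ n ≤ 4.6235 and n ≤ 24.650. The largest whole number is 24.

24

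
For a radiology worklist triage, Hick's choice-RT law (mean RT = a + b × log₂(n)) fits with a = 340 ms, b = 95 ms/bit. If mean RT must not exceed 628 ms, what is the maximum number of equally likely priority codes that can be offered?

8

95·log₂ n ≤ 628 − 340 = 288, giving log₂ n ≤ 3.0316 and n ≤ 8.177. The largest whole number is 8.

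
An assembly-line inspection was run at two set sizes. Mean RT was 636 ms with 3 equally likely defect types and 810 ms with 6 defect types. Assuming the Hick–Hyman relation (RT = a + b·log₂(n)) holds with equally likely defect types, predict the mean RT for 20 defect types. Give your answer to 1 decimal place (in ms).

RT is linear in log₂ n, so two points fix the line:
  b = (810 − 636) / (log₂ 6 − log₂ 3) = 174 / (2.5850 − 1.5850) = 174.000 ms/bit
  a = 636 − 174.000 × 1.5850 = 360.217 ms
Then RT(20) = 360.217 + 174.000 × log₂ 20 = 360.217 + 174.000 × 4.3219 ≈ 1112.232 ms.

1112.2 ms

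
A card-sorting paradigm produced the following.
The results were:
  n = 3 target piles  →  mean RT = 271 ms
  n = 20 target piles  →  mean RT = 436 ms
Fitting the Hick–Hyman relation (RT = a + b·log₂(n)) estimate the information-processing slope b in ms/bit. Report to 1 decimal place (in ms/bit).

The slope on a log₂ axis is (436 − 271) / (4.3219 − 1.5850) = 60.286 ms/bit.

60.3 ms/bit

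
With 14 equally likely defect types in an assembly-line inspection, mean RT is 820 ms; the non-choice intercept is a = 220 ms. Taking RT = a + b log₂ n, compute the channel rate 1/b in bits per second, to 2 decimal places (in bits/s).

Choice component = 820 − 220 = 600 ms over log₂(14) = 3.8074 bits.
b = 600 / 3.8074 = 157.590 ms/bit, so 1/b = 6.346 bits/s.

6.35 bits/s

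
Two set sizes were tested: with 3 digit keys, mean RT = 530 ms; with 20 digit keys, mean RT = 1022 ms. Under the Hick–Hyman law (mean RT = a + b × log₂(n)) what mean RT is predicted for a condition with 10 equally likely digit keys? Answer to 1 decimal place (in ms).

Solve the two-equation system in a and b:
  b = (1022 − 530) / (log₂ 20 − log₂ 3) = 492 / (4.3219 − 1.5850) = 179.761 ms/bit
  a = 530 − 179.761 × 1.5850 = 245.085 ms
Then RT(10) = 245.085 + 179.761 × log₂ 10 = 245.085 + 179.761 × 3.3219 ≈ 842.239 ms.

842.2 ms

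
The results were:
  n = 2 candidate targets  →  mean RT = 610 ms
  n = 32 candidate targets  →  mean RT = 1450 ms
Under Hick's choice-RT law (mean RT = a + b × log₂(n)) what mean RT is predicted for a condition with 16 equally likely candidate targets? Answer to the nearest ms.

1240 ms

Fit slope and intercept:
  b = (1450 − 610) / (log₂ 32 − log₂ 2) = 840 / (5 − 1) = 210 ms/bit
  a = 610 − 210 × 1 = 400 ms
Then RT(16) = 400 + 210 × log₂ 16 = 400 + 210 × 4 ≈ 1240.000 ms.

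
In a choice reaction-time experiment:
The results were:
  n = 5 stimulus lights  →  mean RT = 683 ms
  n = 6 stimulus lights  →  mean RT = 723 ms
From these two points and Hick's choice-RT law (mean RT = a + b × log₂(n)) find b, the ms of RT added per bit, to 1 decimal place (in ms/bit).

Slope: b = (723 − 683) / (log₂ 6 − log₂ 5) = 40/0.2630 = 152.071 ms/bit.

152.1 ms/bit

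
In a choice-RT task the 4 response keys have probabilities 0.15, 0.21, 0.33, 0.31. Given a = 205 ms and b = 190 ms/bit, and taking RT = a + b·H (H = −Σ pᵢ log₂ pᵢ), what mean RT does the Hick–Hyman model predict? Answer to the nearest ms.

573 ms

H = 0.15·log₂(1/0.15) + 0.21·log₂(1/0.21) + 0.33·log₂(1/0.33) + 0.31·log₂(1/0.31) = 1.9350 bits.
RT = 205 + 190 × 1.9350 = 572.65 ms.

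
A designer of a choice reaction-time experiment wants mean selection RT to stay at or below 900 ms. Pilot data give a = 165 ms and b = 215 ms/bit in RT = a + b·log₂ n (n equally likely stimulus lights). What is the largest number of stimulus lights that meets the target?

Information budget: (900 − 165)/215 = 3.4186 bits, so n ≤ 2^3.4186 = 10.693 → at most 10.

10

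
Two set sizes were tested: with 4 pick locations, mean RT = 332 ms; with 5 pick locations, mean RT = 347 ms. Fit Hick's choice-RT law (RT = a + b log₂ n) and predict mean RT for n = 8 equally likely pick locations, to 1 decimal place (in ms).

378.6 ms

RT is linear in log₂ n, so two points fix the line:
  b = (347 − 332) / (log₂ 5 − log₂ 4) = 15 / (2.3219 − 2) = 46.594 ms/bit
  a = 332 − 46.594 × 2 = 238.811 ms
Then RT(8) = 238.811 + 46.594 × log₂ 8 = 238.811 + 46.594 × 3 ≈ 378.594 ms.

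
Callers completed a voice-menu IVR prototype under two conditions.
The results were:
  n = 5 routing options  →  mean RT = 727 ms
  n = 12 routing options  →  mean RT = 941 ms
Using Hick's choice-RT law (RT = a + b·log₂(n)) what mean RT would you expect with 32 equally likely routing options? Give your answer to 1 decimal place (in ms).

With log₂ n on the abscissa the relation is linear; from the two conditions:
  b = (941 − 727) / (log₂ 12 − log₂ 5) = 214 / (3.5850 − 2.3219) = 169.433 ms/bit
  a = 727 − 169.433 × 2.3219 = 333.588 ms
Then RT(32) = 333.588 + 169.433 × log₂ 32 = 333.588 + 169.433 × 5 ≈ 1180.754 ms.

1180.8 ms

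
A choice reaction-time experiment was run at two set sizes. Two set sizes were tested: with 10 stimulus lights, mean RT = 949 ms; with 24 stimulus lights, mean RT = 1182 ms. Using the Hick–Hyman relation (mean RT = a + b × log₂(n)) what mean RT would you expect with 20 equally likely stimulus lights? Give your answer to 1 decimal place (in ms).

Solve the two-equation system in a and b:
  b = (1182 − 949) / (log₂ 24 − log₂ 10) = 233 / (4.5850 − 3.3219) = 184.476 ms/bit
  a = 949 − 184.476 × 3.3219 = 336.183 ms
Then RT(20) = 336.183 + 184.476 × log₂ 20 = 336.183 + 184.476 × 4.3219 ≈ 1133.476 ms.

1133.5 ms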